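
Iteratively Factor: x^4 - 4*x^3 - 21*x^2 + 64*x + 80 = (x - 4)*(x^3 - 21*x - 20) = (x - 5)*(x - 4)*(x^2 + 5*x + 4) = (x - 5)*(x - 4)*(x + 1)*(x + 4)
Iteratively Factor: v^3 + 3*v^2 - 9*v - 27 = (v + 3)*(v^2 - 9) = (v - 3)*(v + 3)*(v + 3)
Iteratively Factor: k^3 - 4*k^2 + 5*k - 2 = (k - 1)*(k^2 - 3*k + 2) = (k - 2)*(k - 1)*(k - 1)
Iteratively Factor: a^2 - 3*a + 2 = (a - 2)*(a - 1)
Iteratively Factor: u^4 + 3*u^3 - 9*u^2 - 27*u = (u)*(u^3 + 3*u^2 - 9*u - 27) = u*(u - 3)*(u^2 + 6*u + 9) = u*(u - 3)*(u + 3)*(u + 3)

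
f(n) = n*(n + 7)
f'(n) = 2*n + 7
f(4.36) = 49.53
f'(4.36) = 15.72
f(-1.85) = -9.53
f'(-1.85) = 3.30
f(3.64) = 38.73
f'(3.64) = 14.28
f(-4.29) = -11.63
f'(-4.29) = -1.58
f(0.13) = 0.93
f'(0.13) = 7.26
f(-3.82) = -12.15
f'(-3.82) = -0.64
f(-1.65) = -8.83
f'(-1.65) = 3.70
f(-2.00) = -10.00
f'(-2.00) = 3.00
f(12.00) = 228.00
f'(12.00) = 31.00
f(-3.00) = -12.00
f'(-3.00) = 1.00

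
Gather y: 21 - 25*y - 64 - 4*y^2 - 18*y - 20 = -4*y^2 - 43*y - 63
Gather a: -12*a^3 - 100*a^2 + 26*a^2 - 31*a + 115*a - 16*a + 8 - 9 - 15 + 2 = -12*a^3 - 74*a^2 + 68*a - 14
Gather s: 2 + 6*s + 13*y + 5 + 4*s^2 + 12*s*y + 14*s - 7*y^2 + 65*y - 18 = 4*s^2 + s*(12*y + 20) - 7*y^2 + 78*y - 11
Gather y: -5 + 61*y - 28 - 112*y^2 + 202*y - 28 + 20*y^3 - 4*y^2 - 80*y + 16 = 20*y^3 - 116*y^2 + 183*y - 45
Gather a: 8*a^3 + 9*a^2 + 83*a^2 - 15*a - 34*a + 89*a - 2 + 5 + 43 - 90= 8*a^3 + 92*a^2 + 40*a - 44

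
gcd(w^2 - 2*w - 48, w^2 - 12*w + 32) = w - 8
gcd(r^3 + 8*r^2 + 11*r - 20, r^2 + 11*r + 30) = r + 5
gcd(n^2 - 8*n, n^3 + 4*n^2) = n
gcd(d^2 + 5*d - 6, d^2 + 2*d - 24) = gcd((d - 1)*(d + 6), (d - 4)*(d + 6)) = d + 6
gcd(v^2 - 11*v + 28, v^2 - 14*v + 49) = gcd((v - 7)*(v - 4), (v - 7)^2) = v - 7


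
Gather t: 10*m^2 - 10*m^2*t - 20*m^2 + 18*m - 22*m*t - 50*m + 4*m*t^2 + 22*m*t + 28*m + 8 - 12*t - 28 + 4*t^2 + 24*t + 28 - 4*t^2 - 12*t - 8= -10*m^2*t - 10*m^2 + 4*m*t^2 - 4*m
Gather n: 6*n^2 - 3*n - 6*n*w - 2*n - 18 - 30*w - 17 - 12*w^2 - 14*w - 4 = 6*n^2 + n*(-6*w - 5) - 12*w^2 - 44*w - 39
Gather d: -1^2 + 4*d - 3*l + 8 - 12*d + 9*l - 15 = -8*d + 6*l - 8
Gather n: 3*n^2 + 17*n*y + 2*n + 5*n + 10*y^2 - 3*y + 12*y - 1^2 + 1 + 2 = 3*n^2 + n*(17*y + 7) + 10*y^2 + 9*y + 2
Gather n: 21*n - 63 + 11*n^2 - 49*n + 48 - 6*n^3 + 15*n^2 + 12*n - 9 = -6*n^3 + 26*n^2 - 16*n - 24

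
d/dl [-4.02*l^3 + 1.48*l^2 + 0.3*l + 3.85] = -12.06*l^2 + 2.96*l + 0.3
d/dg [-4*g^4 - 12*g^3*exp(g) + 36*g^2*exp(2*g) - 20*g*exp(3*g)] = -12*g^3*exp(g) - 16*g^3 + 72*g^2*exp(2*g) - 36*g^2*exp(g) - 60*g*exp(3*g) + 72*g*exp(2*g) - 20*exp(3*g)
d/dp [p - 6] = 1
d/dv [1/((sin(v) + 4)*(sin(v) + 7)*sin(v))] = (-22*sin(v) + 3*cos(v)^2 - 31)*cos(v)/((sin(v) + 4)^2*(sin(v) + 7)^2*sin(v)^2)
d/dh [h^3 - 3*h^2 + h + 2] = 3*h^2 - 6*h + 1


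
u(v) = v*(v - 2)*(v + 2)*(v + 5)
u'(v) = v*(v - 2)*(v + 2) + v*(v - 2)*(v + 5) + v*(v + 2)*(v + 5) + (v - 2)*(v + 2)*(v + 5) = 4*v^3 + 15*v^2 - 8*v - 20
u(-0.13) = 2.52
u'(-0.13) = -18.72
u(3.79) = 345.27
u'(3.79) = 382.90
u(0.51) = -10.51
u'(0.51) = -19.65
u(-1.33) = 10.89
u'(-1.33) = 7.76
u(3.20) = 163.74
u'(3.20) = 239.07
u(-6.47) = 360.09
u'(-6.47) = -423.69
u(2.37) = 28.24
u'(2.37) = 98.54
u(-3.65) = -45.94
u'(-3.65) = 14.53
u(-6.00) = 192.00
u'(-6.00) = -296.00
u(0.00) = 0.00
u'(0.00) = -20.00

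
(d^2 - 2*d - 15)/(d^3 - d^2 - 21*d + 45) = (d^2 - 2*d - 15)/(d^3 - d^2 - 21*d + 45)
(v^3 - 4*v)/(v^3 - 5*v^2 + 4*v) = (v^2 - 4)/(v^2 - 5*v + 4)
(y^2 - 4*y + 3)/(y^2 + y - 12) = (y - 1)/(y + 4)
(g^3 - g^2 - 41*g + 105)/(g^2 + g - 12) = (g^2 + 2*g - 35)/(g + 4)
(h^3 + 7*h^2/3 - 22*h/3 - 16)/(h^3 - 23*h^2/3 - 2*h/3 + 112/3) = (h + 3)/(h - 7)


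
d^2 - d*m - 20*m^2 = (d - 5*m)*(d + 4*m)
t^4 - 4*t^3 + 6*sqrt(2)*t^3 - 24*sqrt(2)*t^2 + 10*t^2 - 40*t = t*(t - 4)*(t + sqrt(2))*(t + 5*sqrt(2))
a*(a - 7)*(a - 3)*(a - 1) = a^4 - 11*a^3 + 31*a^2 - 21*a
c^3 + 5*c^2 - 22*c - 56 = (c - 4)*(c + 2)*(c + 7)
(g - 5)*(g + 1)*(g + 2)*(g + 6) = g^4 + 4*g^3 - 25*g^2 - 88*g - 60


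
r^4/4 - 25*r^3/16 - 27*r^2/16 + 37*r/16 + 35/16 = (r/2 + 1/2)^2*(r - 7)*(r - 5/4)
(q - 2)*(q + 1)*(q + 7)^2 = q^4 + 13*q^3 + 33*q^2 - 77*q - 98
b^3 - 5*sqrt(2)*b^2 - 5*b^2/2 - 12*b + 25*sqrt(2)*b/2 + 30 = (b - 5/2)*(b - 6*sqrt(2))*(b + sqrt(2))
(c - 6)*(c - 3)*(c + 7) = c^3 - 2*c^2 - 45*c + 126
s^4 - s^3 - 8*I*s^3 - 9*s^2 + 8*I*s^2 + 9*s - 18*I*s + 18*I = (s - 1)*(s - 6*I)*(s - 3*I)*(s + I)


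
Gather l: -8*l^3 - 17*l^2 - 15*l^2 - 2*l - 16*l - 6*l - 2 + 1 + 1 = -8*l^3 - 32*l^2 - 24*l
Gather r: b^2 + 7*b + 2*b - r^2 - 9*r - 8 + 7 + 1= b^2 + 9*b - r^2 - 9*r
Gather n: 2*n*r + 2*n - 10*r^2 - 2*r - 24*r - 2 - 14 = n*(2*r + 2) - 10*r^2 - 26*r - 16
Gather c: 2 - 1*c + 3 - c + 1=6 - 2*c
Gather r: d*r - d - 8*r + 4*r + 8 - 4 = -d + r*(d - 4) + 4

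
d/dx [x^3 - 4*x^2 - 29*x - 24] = 3*x^2 - 8*x - 29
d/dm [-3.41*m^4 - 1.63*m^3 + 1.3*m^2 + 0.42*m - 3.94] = -13.64*m^3 - 4.89*m^2 + 2.6*m + 0.42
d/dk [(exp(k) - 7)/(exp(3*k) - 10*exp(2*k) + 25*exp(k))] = (-2*exp(2*k) + 21*exp(k) - 35)*exp(-k)/(exp(3*k) - 15*exp(2*k) + 75*exp(k) - 125)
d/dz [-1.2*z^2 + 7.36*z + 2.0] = 7.36 - 2.4*z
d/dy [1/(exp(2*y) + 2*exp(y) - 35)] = -2*(exp(y) + 1)*exp(y)/(exp(2*y) + 2*exp(y) - 35)^2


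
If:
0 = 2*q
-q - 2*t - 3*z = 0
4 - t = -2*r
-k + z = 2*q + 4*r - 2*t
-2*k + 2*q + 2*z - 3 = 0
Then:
No Solution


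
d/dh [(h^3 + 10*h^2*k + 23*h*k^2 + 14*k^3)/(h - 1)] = (2*h^3 + 10*h^2*k - 3*h^2 - 20*h*k - 14*k^3 - 23*k^2)/(h^2 - 2*h + 1)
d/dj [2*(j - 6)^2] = 4*j - 24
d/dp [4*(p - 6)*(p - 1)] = 8*p - 28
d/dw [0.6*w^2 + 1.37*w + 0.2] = 1.2*w + 1.37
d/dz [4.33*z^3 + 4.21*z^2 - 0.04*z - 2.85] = 12.99*z^2 + 8.42*z - 0.04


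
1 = 1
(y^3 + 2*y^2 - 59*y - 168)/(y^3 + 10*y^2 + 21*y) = (y - 8)/y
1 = 1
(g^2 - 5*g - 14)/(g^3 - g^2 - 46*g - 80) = (g - 7)/(g^2 - 3*g - 40)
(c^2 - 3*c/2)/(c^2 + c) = (c - 3/2)/(c + 1)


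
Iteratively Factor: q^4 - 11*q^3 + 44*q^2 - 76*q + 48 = (q - 2)*(q^3 - 9*q^2 + 26*q - 24) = (q - 3)*(q - 2)*(q^2 - 6*q + 8) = (q - 4)*(q - 3)*(q - 2)*(q - 2)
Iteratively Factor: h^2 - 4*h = (h)*(h - 4)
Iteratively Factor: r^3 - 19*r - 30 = (r + 3)*(r^2 - 3*r - 10) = (r + 2)*(r + 3)*(r - 5)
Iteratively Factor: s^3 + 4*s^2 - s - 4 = (s + 4)*(s^2 - 1) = (s + 1)*(s + 4)*(s - 1)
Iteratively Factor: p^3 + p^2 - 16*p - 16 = (p + 1)*(p^2 - 16) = (p - 4)*(p + 1)*(p + 4)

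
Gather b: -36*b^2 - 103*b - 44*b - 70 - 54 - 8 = -36*b^2 - 147*b - 132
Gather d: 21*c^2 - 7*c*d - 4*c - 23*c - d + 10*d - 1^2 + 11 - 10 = 21*c^2 - 27*c + d*(9 - 7*c)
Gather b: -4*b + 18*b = 14*b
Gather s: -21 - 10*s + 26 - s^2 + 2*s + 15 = -s^2 - 8*s + 20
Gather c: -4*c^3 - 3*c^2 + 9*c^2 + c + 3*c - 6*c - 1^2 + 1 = -4*c^3 + 6*c^2 - 2*c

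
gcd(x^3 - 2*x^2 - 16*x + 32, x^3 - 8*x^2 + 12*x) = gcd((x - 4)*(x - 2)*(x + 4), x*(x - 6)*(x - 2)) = x - 2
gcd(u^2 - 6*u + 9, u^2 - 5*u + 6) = u - 3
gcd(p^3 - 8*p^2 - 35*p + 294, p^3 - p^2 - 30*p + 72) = p + 6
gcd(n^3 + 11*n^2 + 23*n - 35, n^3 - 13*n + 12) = n - 1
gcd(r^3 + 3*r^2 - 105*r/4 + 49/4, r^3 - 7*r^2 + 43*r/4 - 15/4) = r - 1/2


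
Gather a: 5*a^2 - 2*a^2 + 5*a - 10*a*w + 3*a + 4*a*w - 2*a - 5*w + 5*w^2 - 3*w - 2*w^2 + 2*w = 3*a^2 + a*(6 - 6*w) + 3*w^2 - 6*w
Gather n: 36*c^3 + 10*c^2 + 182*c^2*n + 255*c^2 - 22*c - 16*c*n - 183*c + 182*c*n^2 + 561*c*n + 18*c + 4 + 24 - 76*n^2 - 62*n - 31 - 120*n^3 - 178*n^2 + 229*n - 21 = 36*c^3 + 265*c^2 - 187*c - 120*n^3 + n^2*(182*c - 254) + n*(182*c^2 + 545*c + 167) - 24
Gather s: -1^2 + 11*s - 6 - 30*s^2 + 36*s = -30*s^2 + 47*s - 7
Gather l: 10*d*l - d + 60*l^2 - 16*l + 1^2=-d + 60*l^2 + l*(10*d - 16) + 1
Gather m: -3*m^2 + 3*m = -3*m^2 + 3*m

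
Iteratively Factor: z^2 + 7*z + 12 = (z + 3)*(z + 4)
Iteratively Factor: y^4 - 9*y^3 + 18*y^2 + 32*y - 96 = (y - 4)*(y^3 - 5*y^2 - 2*y + 24) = (y - 4)^2*(y^2 - y - 6) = (y - 4)^2*(y - 3)*(y + 2)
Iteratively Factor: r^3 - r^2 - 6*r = (r - 3)*(r^2 + 2*r) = (r - 3)*(r + 2)*(r)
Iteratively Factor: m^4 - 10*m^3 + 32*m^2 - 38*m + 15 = (m - 1)*(m^3 - 9*m^2 + 23*m - 15) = (m - 1)^2*(m^2 - 8*m + 15) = (m - 5)*(m - 1)^2*(m - 3)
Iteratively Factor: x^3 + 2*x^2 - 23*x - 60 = (x + 3)*(x^2 - x - 20) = (x - 5)*(x + 3)*(x + 4)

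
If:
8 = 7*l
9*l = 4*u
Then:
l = 8/7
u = 18/7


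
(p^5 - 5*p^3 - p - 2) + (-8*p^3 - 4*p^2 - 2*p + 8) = p^5 - 13*p^3 - 4*p^2 - 3*p + 6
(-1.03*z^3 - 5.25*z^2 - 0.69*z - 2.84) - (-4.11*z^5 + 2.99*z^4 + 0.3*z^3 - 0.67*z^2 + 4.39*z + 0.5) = 4.11*z^5 - 2.99*z^4 - 1.33*z^3 - 4.58*z^2 - 5.08*z - 3.34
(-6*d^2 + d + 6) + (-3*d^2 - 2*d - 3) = -9*d^2 - d + 3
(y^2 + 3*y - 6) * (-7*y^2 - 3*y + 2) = -7*y^4 - 24*y^3 + 35*y^2 + 24*y - 12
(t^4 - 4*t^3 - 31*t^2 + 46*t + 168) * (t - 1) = t^5 - 5*t^4 - 27*t^3 + 77*t^2 + 122*t - 168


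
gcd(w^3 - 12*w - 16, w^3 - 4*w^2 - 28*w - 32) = w^2 + 4*w + 4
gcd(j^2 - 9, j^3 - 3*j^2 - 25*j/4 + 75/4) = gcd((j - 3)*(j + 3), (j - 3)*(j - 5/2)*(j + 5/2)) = j - 3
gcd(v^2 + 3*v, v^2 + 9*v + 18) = v + 3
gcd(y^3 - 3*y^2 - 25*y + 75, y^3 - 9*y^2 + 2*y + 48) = y - 3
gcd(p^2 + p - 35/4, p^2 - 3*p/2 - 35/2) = p + 7/2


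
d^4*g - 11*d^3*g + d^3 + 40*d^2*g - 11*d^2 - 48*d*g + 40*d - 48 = (d - 4)^2*(d - 3)*(d*g + 1)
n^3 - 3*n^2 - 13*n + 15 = (n - 5)*(n - 1)*(n + 3)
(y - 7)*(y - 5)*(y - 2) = y^3 - 14*y^2 + 59*y - 70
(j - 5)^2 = j^2 - 10*j + 25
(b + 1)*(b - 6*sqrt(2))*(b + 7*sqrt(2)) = b^3 + b^2 + sqrt(2)*b^2 - 84*b + sqrt(2)*b - 84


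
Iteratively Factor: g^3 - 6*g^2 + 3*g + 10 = (g + 1)*(g^2 - 7*g + 10) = (g - 5)*(g + 1)*(g - 2)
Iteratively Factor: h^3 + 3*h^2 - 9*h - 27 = (h + 3)*(h^2 - 9) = (h + 3)^2*(h - 3)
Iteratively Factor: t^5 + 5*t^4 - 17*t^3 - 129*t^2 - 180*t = (t + 4)*(t^4 + t^3 - 21*t^2 - 45*t) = (t + 3)*(t + 4)*(t^3 - 2*t^2 - 15*t) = t*(t + 3)*(t + 4)*(t^2 - 2*t - 15) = t*(t - 5)*(t + 3)*(t + 4)*(t + 3)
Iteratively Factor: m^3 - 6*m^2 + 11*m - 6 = (m - 1)*(m^2 - 5*m + 6) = (m - 2)*(m - 1)*(m - 3)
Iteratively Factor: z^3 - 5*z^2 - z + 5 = (z + 1)*(z^2 - 6*z + 5) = (z - 1)*(z + 1)*(z - 5)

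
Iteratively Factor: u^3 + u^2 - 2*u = (u + 2)*(u^2 - u) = (u - 1)*(u + 2)*(u)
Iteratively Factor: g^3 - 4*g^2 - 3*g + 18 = (g - 3)*(g^2 - g - 6) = (g - 3)^2*(g + 2)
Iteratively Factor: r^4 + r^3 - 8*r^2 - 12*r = (r - 3)*(r^3 + 4*r^2 + 4*r) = (r - 3)*(r + 2)*(r^2 + 2*r) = (r - 3)*(r + 2)^2*(r)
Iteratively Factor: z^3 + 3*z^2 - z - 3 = (z - 1)*(z^2 + 4*z + 3) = (z - 1)*(z + 3)*(z + 1)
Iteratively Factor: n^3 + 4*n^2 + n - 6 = (n + 3)*(n^2 + n - 2) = (n - 1)*(n + 3)*(n + 2)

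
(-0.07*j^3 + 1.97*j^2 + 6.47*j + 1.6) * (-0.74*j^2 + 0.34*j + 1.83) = 0.0518*j^5 - 1.4816*j^4 - 4.2461*j^3 + 4.6209*j^2 + 12.3841*j + 2.928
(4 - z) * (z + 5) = -z^2 - z + 20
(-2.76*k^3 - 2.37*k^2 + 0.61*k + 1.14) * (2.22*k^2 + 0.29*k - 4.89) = -6.1272*k^5 - 6.0618*k^4 + 14.1633*k^3 + 14.297*k^2 - 2.6523*k - 5.5746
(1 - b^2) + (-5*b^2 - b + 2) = -6*b^2 - b + 3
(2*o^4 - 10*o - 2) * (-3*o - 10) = -6*o^5 - 20*o^4 + 30*o^2 + 106*o + 20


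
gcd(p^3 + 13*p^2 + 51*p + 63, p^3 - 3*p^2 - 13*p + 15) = p + 3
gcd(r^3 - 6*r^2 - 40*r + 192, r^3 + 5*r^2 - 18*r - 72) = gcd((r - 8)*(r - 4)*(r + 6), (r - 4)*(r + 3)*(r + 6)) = r^2 + 2*r - 24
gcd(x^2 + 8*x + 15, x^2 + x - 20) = x + 5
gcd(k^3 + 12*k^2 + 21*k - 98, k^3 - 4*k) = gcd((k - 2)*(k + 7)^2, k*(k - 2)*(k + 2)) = k - 2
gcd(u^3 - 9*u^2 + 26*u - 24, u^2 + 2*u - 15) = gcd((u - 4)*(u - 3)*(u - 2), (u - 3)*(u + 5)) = u - 3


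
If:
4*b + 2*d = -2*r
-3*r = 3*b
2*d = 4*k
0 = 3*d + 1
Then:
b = 1/3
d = -1/3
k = -1/6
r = -1/3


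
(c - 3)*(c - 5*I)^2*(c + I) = c^4 - 3*c^3 - 9*I*c^3 - 15*c^2 + 27*I*c^2 + 45*c - 25*I*c + 75*I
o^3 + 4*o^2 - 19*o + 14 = (o - 2)*(o - 1)*(o + 7)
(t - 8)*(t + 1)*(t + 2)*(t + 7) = t^4 + 2*t^3 - 57*t^2 - 170*t - 112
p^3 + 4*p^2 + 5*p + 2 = (p + 1)^2*(p + 2)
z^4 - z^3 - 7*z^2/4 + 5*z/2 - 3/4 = (z - 1)^2*(z - 1/2)*(z + 3/2)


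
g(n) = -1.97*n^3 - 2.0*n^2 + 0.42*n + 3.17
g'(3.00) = -64.77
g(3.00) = -66.76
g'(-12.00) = -802.62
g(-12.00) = 3114.29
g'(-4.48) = -100.28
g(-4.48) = 138.28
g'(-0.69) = 0.37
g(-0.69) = 2.58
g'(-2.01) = -15.42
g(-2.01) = 10.24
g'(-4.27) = -90.26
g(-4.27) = 118.28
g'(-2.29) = -21.41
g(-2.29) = 15.38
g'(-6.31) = -209.65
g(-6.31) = 415.83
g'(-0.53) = 0.88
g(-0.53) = 2.68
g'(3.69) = -94.81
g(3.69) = -121.49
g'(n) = -5.91*n^2 - 4.0*n + 0.42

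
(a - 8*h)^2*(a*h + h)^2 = a^4*h^2 - 16*a^3*h^3 + 2*a^3*h^2 + 64*a^2*h^4 - 32*a^2*h^3 + a^2*h^2 + 128*a*h^4 - 16*a*h^3 + 64*h^4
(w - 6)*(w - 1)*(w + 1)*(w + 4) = w^4 - 2*w^3 - 25*w^2 + 2*w + 24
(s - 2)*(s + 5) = s^2 + 3*s - 10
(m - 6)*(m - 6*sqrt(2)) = m^2 - 6*sqrt(2)*m - 6*m + 36*sqrt(2)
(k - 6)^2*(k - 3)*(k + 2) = k^4 - 13*k^3 + 42*k^2 + 36*k - 216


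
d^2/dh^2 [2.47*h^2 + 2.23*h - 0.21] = 4.94000000000000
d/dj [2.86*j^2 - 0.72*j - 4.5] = 5.72*j - 0.72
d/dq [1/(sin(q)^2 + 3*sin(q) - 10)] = -(2*sin(q) + 3)*cos(q)/(sin(q)^2 + 3*sin(q) - 10)^2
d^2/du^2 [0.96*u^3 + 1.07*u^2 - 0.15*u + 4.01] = 5.76*u + 2.14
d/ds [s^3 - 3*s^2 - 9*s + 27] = 3*s^2 - 6*s - 9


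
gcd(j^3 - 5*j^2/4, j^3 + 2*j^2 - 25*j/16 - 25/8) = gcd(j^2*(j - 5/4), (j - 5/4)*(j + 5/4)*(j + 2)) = j - 5/4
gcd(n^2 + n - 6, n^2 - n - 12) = n + 3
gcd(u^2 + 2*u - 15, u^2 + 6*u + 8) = 1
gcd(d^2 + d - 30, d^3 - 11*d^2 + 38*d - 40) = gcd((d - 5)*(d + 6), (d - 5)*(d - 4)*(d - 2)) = d - 5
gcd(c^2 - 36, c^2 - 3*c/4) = 1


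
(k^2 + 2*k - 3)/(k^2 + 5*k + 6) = (k - 1)/(k + 2)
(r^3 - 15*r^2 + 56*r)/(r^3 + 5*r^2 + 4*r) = (r^2 - 15*r + 56)/(r^2 + 5*r + 4)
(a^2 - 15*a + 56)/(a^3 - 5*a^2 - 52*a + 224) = (a - 7)/(a^2 + 3*a - 28)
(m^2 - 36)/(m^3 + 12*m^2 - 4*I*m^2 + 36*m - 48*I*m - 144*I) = (m - 6)/(m^2 + m*(6 - 4*I) - 24*I)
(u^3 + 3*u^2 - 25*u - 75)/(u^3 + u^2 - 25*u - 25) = (u + 3)/(u + 1)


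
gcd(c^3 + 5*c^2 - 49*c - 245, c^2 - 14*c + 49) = c - 7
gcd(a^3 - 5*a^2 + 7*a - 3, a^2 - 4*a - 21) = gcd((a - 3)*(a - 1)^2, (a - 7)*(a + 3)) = 1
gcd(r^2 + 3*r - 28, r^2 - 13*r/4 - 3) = r - 4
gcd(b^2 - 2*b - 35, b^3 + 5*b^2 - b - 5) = b + 5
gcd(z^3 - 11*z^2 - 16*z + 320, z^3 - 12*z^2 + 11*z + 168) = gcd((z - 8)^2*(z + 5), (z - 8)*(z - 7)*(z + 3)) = z - 8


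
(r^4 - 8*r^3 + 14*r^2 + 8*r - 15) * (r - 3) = r^5 - 11*r^4 + 38*r^3 - 34*r^2 - 39*r + 45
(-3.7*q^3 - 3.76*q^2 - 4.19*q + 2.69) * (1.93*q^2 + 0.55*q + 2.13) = -7.141*q^5 - 9.2918*q^4 - 18.0357*q^3 - 5.1216*q^2 - 7.4452*q + 5.7297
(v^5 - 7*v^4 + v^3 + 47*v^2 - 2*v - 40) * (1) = v^5 - 7*v^4 + v^3 + 47*v^2 - 2*v - 40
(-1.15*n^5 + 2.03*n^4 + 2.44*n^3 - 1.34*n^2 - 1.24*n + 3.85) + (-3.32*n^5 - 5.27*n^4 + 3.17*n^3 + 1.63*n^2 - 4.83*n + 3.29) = -4.47*n^5 - 3.24*n^4 + 5.61*n^3 + 0.29*n^2 - 6.07*n + 7.14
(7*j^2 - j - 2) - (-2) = 7*j^2 - j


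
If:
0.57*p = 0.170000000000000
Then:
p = 0.30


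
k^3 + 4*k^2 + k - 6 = (k - 1)*(k + 2)*(k + 3)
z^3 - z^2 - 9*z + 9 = (z - 3)*(z - 1)*(z + 3)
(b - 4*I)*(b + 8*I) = b^2 + 4*I*b + 32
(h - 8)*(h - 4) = h^2 - 12*h + 32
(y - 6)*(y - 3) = y^2 - 9*y + 18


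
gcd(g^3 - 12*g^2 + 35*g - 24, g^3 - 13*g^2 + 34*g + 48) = g - 8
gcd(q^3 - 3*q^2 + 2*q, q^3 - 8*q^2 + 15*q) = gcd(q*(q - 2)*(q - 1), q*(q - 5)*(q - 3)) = q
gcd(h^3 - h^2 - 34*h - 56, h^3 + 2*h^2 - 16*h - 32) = h^2 + 6*h + 8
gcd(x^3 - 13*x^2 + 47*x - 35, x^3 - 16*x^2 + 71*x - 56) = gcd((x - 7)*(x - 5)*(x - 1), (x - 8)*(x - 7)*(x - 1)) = x^2 - 8*x + 7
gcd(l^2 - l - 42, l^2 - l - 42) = l^2 - l - 42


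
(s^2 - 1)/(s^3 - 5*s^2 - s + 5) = 1/(s - 5)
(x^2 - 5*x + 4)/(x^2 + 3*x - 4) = (x - 4)/(x + 4)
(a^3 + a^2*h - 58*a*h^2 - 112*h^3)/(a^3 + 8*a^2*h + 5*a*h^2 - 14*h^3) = (a - 8*h)/(a - h)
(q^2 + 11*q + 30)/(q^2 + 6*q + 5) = (q + 6)/(q + 1)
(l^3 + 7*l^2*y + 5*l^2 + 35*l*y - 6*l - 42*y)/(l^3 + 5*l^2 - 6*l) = (l + 7*y)/l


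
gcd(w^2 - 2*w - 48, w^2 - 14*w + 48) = w - 8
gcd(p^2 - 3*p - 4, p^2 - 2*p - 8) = p - 4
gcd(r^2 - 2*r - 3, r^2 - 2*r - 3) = r^2 - 2*r - 3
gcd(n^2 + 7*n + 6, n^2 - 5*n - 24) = 1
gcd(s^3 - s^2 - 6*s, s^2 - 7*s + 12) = s - 3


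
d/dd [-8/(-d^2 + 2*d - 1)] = 16*(1 - d)/(d^2 - 2*d + 1)^2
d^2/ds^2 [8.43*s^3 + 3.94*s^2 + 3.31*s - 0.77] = 50.58*s + 7.88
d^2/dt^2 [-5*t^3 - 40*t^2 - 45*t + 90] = -30*t - 80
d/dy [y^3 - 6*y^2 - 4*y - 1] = 3*y^2 - 12*y - 4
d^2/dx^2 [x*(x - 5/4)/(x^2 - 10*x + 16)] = (35*x^3 - 192*x^2 + 240*x + 224)/(2*(x^6 - 30*x^5 + 348*x^4 - 1960*x^3 + 5568*x^2 - 7680*x + 4096))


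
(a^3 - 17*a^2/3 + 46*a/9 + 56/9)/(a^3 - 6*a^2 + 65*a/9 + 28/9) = (3*a + 2)/(3*a + 1)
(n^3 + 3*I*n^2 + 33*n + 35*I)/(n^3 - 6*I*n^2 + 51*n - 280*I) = (n + I)/(n - 8*I)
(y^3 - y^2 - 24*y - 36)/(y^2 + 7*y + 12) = (y^2 - 4*y - 12)/(y + 4)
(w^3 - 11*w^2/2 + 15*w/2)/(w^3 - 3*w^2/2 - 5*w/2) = (w - 3)/(w + 1)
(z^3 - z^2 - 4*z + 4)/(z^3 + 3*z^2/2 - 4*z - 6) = 2*(z - 1)/(2*z + 3)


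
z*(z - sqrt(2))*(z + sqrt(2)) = z^3 - 2*z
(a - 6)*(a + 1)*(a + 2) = a^3 - 3*a^2 - 16*a - 12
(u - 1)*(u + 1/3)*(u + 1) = u^3 + u^2/3 - u - 1/3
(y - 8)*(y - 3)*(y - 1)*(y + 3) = y^4 - 9*y^3 - y^2 + 81*y - 72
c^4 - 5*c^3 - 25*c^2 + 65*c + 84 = (c - 7)*(c - 3)*(c + 1)*(c + 4)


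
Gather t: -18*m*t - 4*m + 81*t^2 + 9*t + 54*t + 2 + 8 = -4*m + 81*t^2 + t*(63 - 18*m) + 10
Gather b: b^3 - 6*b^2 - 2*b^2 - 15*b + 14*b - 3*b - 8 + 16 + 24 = b^3 - 8*b^2 - 4*b + 32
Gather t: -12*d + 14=14 - 12*d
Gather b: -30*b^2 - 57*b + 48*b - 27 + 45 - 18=-30*b^2 - 9*b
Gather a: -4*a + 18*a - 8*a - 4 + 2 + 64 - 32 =6*a + 30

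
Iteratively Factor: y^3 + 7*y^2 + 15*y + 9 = (y + 3)*(y^2 + 4*y + 3) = (y + 3)^2*(y + 1)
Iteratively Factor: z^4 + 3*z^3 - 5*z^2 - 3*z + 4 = (z + 4)*(z^3 - z^2 - z + 1) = (z + 1)*(z + 4)*(z^2 - 2*z + 1) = (z - 1)*(z + 1)*(z + 4)*(z - 1)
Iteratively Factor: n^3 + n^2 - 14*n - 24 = (n + 2)*(n^2 - n - 12) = (n + 2)*(n + 3)*(n - 4)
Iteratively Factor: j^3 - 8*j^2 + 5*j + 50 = (j - 5)*(j^2 - 3*j - 10) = (j - 5)*(j + 2)*(j - 5)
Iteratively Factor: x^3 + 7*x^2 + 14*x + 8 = (x + 4)*(x^2 + 3*x + 2) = (x + 1)*(x + 4)*(x + 2)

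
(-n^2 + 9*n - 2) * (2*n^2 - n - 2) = -2*n^4 + 19*n^3 - 11*n^2 - 16*n + 4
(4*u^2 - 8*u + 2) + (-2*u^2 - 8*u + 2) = 2*u^2 - 16*u + 4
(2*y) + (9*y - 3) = 11*y - 3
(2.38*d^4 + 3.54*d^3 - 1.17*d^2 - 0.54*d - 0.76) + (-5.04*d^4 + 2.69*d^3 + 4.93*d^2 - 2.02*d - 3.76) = -2.66*d^4 + 6.23*d^3 + 3.76*d^2 - 2.56*d - 4.52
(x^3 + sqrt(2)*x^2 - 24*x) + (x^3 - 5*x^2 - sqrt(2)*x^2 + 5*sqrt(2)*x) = 2*x^3 - 5*x^2 - 24*x + 5*sqrt(2)*x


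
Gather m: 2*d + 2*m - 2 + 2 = 2*d + 2*m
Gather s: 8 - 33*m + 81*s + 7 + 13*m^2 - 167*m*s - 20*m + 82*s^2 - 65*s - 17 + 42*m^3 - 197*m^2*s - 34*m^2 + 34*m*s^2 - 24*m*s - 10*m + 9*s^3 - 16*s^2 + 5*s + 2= 42*m^3 - 21*m^2 - 63*m + 9*s^3 + s^2*(34*m + 66) + s*(-197*m^2 - 191*m + 21)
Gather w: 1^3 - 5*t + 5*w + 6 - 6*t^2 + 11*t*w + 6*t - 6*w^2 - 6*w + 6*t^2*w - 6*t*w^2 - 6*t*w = -6*t^2 + t + w^2*(-6*t - 6) + w*(6*t^2 + 5*t - 1) + 7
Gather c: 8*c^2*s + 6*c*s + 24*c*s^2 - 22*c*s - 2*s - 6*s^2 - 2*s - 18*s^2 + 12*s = 8*c^2*s + c*(24*s^2 - 16*s) - 24*s^2 + 8*s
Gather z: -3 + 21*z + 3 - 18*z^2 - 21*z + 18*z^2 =0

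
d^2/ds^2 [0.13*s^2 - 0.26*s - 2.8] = 0.260000000000000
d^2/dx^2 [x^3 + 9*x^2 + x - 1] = 6*x + 18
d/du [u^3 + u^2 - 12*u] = 3*u^2 + 2*u - 12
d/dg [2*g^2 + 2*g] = 4*g + 2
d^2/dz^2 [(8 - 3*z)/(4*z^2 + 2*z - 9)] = 4*(-2*(3*z - 8)*(4*z + 1)^2 + (18*z - 13)*(4*z^2 + 2*z - 9))/(4*z^2 + 2*z - 9)^3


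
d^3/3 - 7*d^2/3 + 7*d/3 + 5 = (d/3 + 1/3)*(d - 5)*(d - 3)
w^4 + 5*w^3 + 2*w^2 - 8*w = w*(w - 1)*(w + 2)*(w + 4)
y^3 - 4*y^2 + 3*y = y*(y - 3)*(y - 1)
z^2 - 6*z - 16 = (z - 8)*(z + 2)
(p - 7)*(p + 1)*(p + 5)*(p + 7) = p^4 + 6*p^3 - 44*p^2 - 294*p - 245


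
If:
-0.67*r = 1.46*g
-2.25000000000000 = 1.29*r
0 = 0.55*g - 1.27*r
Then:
No Solution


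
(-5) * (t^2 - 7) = 35 - 5*t^2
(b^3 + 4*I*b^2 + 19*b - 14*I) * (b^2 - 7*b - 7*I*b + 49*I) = b^5 - 7*b^4 - 3*I*b^4 + 47*b^3 + 21*I*b^3 - 329*b^2 - 147*I*b^2 - 98*b + 1029*I*b + 686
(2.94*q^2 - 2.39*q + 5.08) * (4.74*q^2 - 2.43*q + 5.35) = 13.9356*q^4 - 18.4728*q^3 + 45.6159*q^2 - 25.1309*q + 27.178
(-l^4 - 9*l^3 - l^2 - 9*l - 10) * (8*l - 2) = -8*l^5 - 70*l^4 + 10*l^3 - 70*l^2 - 62*l + 20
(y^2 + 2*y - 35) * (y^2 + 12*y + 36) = y^4 + 14*y^3 + 25*y^2 - 348*y - 1260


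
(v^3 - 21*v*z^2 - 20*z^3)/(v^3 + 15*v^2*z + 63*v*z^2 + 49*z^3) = (v^2 - v*z - 20*z^2)/(v^2 + 14*v*z + 49*z^2)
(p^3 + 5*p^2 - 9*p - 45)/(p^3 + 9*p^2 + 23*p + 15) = (p - 3)/(p + 1)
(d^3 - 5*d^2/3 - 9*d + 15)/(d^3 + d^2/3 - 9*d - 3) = (3*d - 5)/(3*d + 1)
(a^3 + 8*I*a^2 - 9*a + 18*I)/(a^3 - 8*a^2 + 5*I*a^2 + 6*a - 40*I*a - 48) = (a + 3*I)/(a - 8)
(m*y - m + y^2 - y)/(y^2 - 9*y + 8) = (m + y)/(y - 8)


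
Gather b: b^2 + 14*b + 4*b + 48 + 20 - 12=b^2 + 18*b + 56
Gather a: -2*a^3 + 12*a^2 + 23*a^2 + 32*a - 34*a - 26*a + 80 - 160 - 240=-2*a^3 + 35*a^2 - 28*a - 320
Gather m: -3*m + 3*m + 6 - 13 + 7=0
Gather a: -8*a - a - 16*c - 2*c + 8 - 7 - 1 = -9*a - 18*c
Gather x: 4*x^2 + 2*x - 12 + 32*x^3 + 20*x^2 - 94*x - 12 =32*x^3 + 24*x^2 - 92*x - 24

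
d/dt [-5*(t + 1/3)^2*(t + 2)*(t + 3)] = -20*t^3 - 85*t^2 - 850*t/9 - 205/9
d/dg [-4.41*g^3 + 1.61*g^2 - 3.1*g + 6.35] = -13.23*g^2 + 3.22*g - 3.1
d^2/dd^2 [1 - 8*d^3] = -48*d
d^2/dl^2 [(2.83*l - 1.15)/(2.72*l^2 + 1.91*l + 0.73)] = ((2.83*l - 1.15)*(5.44*l + 1.91)*(10.88*l + 3.82) - (46.1856*l + 4.5546)*(2.72*l^2 + 1.91*l + 0.73))/(2.72*l^2 + 1.91*l + 0.73)^3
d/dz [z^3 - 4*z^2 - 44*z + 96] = 3*z^2 - 8*z - 44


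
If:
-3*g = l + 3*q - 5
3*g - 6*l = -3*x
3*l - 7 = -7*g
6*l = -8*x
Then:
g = 77/89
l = 28/89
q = 62/89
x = -21/89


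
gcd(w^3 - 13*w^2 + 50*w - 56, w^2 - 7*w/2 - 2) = w - 4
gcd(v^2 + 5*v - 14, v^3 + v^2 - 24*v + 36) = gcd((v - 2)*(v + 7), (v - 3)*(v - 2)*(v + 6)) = v - 2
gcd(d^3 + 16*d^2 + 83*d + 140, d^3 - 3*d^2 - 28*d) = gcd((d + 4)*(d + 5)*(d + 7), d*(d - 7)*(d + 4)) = d + 4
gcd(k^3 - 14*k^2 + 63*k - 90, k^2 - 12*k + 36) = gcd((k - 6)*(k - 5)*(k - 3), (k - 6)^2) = k - 6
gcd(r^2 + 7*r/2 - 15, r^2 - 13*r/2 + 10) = r - 5/2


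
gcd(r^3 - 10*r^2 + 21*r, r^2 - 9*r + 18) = r - 3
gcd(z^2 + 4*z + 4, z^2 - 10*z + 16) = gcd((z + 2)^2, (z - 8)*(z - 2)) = 1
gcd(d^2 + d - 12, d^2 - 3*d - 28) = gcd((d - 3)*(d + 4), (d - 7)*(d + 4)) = d + 4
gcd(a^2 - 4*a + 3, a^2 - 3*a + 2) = a - 1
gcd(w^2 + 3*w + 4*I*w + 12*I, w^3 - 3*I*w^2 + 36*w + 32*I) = w + 4*I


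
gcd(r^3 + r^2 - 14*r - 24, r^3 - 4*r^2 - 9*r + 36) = r^2 - r - 12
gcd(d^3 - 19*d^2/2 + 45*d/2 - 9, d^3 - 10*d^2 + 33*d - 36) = d - 3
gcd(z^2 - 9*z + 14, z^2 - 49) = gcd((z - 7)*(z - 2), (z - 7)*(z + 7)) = z - 7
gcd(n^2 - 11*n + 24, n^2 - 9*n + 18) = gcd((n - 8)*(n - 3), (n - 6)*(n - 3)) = n - 3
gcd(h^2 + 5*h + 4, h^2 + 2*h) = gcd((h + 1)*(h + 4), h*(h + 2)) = 1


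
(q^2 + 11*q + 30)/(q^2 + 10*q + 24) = (q + 5)/(q + 4)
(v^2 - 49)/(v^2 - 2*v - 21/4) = 4*(49 - v^2)/(-4*v^2 + 8*v + 21)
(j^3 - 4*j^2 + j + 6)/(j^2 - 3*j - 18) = (-j^3 + 4*j^2 - j - 6)/(-j^2 + 3*j + 18)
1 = 1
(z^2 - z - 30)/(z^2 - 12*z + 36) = (z + 5)/(z - 6)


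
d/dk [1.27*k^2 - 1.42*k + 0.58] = 2.54*k - 1.42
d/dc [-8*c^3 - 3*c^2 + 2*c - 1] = -24*c^2 - 6*c + 2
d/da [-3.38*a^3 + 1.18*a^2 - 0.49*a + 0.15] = -10.14*a^2 + 2.36*a - 0.49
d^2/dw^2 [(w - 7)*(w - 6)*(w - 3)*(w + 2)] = 12*w^2 - 84*w + 98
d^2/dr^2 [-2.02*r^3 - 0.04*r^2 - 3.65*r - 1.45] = -12.12*r - 0.08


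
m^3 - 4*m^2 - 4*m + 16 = (m - 4)*(m - 2)*(m + 2)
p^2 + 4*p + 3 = (p + 1)*(p + 3)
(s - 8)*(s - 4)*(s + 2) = s^3 - 10*s^2 + 8*s + 64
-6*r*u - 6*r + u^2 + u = (-6*r + u)*(u + 1)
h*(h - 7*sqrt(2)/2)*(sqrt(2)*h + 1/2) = sqrt(2)*h^3 - 13*h^2/2 - 7*sqrt(2)*h/4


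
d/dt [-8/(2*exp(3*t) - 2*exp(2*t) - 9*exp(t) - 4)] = (48*exp(2*t) - 32*exp(t) - 72)*exp(t)/(-2*exp(3*t) + 2*exp(2*t) + 9*exp(t) + 4)^2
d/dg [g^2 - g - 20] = 2*g - 1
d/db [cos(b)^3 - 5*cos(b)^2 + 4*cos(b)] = (-3*cos(b)^2 + 10*cos(b) - 4)*sin(b)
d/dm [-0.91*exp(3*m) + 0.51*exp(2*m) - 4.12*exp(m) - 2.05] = (-2.73*exp(2*m) + 1.02*exp(m) - 4.12)*exp(m)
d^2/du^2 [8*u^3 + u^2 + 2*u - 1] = 48*u + 2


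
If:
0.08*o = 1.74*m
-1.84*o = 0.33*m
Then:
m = 0.00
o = 0.00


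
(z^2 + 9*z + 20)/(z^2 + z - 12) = (z + 5)/(z - 3)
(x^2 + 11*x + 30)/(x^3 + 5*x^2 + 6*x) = (x^2 + 11*x + 30)/(x*(x^2 + 5*x + 6))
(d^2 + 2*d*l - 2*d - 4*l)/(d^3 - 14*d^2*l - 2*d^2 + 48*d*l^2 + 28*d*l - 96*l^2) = (d + 2*l)/(d^2 - 14*d*l + 48*l^2)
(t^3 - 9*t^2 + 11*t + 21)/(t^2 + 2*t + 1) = (t^2 - 10*t + 21)/(t + 1)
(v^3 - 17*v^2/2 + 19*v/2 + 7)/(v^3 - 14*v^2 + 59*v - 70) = (v + 1/2)/(v - 5)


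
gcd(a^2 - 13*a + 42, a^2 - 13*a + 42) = a^2 - 13*a + 42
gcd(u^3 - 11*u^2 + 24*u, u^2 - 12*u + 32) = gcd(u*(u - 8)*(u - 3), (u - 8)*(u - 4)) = u - 8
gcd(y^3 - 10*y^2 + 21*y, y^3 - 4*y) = y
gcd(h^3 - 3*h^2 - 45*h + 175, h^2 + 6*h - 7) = h + 7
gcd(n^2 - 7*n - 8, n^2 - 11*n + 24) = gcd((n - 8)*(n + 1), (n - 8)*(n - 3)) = n - 8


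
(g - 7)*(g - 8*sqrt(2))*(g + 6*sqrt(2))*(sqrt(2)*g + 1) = sqrt(2)*g^4 - 7*sqrt(2)*g^3 - 3*g^3 - 98*sqrt(2)*g^2 + 21*g^2 - 96*g + 686*sqrt(2)*g + 672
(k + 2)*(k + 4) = k^2 + 6*k + 8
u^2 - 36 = (u - 6)*(u + 6)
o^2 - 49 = (o - 7)*(o + 7)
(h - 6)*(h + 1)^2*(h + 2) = h^4 - 2*h^3 - 19*h^2 - 28*h - 12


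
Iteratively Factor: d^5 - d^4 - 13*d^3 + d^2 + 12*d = (d)*(d^4 - d^3 - 13*d^2 + d + 12) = d*(d + 3)*(d^3 - 4*d^2 - d + 4) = d*(d - 1)*(d + 3)*(d^2 - 3*d - 4) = d*(d - 4)*(d - 1)*(d + 3)*(d + 1)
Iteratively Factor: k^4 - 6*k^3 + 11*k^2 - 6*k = (k)*(k^3 - 6*k^2 + 11*k - 6) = k*(k - 2)*(k^2 - 4*k + 3) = k*(k - 3)*(k - 2)*(k - 1)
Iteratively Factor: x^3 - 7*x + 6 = (x - 2)*(x^2 + 2*x - 3) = (x - 2)*(x + 3)*(x - 1)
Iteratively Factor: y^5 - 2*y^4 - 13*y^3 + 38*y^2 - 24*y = (y + 4)*(y^4 - 6*y^3 + 11*y^2 - 6*y) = (y - 2)*(y + 4)*(y^3 - 4*y^2 + 3*y) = (y - 3)*(y - 2)*(y + 4)*(y^2 - y) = (y - 3)*(y - 2)*(y - 1)*(y + 4)*(y)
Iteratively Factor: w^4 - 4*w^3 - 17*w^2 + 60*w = (w + 4)*(w^3 - 8*w^2 + 15*w) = (w - 5)*(w + 4)*(w^2 - 3*w) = w*(w - 5)*(w + 4)*(w - 3)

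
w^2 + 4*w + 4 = (w + 2)^2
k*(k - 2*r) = k^2 - 2*k*r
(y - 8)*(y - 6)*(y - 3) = y^3 - 17*y^2 + 90*y - 144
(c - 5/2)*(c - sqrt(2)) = c^2 - 5*c/2 - sqrt(2)*c + 5*sqrt(2)/2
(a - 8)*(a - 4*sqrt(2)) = a^2 - 8*a - 4*sqrt(2)*a + 32*sqrt(2)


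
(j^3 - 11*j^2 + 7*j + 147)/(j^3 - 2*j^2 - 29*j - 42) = (j - 7)/(j + 2)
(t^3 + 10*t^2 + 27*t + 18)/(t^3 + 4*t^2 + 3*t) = (t + 6)/t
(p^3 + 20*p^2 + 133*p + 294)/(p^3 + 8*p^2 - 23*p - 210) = (p + 7)/(p - 5)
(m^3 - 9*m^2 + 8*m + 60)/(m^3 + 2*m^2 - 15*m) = (m^3 - 9*m^2 + 8*m + 60)/(m*(m^2 + 2*m - 15))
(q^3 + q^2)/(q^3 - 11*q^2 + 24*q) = q*(q + 1)/(q^2 - 11*q + 24)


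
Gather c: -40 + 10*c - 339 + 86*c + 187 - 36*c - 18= 60*c - 210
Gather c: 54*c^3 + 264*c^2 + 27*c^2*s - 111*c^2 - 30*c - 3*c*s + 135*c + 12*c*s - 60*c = 54*c^3 + c^2*(27*s + 153) + c*(9*s + 45)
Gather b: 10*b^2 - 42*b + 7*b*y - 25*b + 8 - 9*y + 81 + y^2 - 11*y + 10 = 10*b^2 + b*(7*y - 67) + y^2 - 20*y + 99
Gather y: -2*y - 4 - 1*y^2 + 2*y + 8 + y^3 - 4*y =y^3 - y^2 - 4*y + 4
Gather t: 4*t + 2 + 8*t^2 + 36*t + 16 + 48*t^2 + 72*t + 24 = 56*t^2 + 112*t + 42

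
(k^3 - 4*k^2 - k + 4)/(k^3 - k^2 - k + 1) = (k - 4)/(k - 1)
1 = 1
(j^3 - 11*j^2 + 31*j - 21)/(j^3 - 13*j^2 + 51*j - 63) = (j - 1)/(j - 3)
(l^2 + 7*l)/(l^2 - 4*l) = (l + 7)/(l - 4)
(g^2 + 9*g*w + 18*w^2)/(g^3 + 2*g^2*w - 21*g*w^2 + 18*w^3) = (g + 3*w)/(g^2 - 4*g*w + 3*w^2)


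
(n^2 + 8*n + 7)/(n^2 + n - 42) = (n + 1)/(n - 6)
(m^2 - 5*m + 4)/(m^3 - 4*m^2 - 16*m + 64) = (m - 1)/(m^2 - 16)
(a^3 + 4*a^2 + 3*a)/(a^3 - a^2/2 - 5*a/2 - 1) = 2*a*(a + 3)/(2*a^2 - 3*a - 2)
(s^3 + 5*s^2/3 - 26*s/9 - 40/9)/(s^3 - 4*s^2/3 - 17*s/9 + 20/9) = (s + 2)/(s - 1)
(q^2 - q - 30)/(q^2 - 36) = (q + 5)/(q + 6)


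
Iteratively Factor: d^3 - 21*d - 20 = (d - 5)*(d^2 + 5*d + 4) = (d - 5)*(d + 1)*(d + 4)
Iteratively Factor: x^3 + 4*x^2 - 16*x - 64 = (x + 4)*(x^2 - 16) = (x + 4)^2*(x - 4)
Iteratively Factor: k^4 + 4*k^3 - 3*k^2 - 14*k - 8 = (k + 4)*(k^3 - 3*k - 2) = (k - 2)*(k + 4)*(k^2 + 2*k + 1) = (k - 2)*(k + 1)*(k + 4)*(k + 1)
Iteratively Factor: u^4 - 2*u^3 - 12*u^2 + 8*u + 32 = (u + 2)*(u^3 - 4*u^2 - 4*u + 16) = (u + 2)^2*(u^2 - 6*u + 8) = (u - 4)*(u + 2)^2*(u - 2)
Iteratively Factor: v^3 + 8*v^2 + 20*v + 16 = (v + 2)*(v^2 + 6*v + 8) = (v + 2)*(v + 4)*(v + 2)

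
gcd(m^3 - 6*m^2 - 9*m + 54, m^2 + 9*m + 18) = m + 3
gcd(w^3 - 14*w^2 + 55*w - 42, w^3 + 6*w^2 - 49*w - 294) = w - 7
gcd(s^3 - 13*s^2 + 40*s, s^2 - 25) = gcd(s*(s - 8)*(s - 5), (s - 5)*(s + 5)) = s - 5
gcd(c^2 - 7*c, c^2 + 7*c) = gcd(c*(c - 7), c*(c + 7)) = c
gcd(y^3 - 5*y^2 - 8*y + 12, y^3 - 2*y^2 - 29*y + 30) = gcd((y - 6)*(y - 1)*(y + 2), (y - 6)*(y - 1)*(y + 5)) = y^2 - 7*y + 6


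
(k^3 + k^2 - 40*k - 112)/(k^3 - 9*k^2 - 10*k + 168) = (k + 4)/(k - 6)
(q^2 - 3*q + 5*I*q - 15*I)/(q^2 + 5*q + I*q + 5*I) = (q^2 + q*(-3 + 5*I) - 15*I)/(q^2 + q*(5 + I) + 5*I)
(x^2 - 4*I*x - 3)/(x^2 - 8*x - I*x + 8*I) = (x - 3*I)/(x - 8)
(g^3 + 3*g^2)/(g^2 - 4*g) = g*(g + 3)/(g - 4)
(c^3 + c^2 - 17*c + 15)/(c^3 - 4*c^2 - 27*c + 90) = (c - 1)/(c - 6)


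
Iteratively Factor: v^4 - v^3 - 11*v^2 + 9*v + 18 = (v - 2)*(v^3 + v^2 - 9*v - 9) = (v - 2)*(v + 1)*(v^2 - 9) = (v - 2)*(v + 1)*(v + 3)*(v - 3)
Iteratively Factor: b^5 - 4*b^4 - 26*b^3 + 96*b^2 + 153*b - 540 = (b - 3)*(b^4 - b^3 - 29*b^2 + 9*b + 180) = (b - 3)^2*(b^3 + 2*b^2 - 23*b - 60) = (b - 3)^2*(b + 4)*(b^2 - 2*b - 15) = (b - 3)^2*(b + 3)*(b + 4)*(b - 5)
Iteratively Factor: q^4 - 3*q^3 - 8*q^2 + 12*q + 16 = (q + 2)*(q^3 - 5*q^2 + 2*q + 8) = (q - 2)*(q + 2)*(q^2 - 3*q - 4) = (q - 2)*(q + 1)*(q + 2)*(q - 4)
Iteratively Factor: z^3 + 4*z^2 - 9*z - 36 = (z - 3)*(z^2 + 7*z + 12) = (z - 3)*(z + 3)*(z + 4)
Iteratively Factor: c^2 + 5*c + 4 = (c + 4)*(c + 1)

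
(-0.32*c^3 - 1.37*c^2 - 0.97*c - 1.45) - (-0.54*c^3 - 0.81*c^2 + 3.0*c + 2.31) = 0.22*c^3 - 0.56*c^2 - 3.97*c - 3.76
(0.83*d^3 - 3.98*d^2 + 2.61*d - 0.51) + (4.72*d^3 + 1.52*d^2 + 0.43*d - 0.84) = 5.55*d^3 - 2.46*d^2 + 3.04*d - 1.35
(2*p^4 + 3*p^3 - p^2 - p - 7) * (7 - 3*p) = -6*p^5 + 5*p^4 + 24*p^3 - 4*p^2 + 14*p - 49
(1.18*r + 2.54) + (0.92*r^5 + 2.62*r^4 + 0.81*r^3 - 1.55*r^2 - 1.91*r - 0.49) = 0.92*r^5 + 2.62*r^4 + 0.81*r^3 - 1.55*r^2 - 0.73*r + 2.05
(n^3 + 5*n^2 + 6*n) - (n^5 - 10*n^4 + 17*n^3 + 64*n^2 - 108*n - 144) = -n^5 + 10*n^4 - 16*n^3 - 59*n^2 + 114*n + 144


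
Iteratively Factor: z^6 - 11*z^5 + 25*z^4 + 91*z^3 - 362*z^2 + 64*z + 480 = (z - 2)*(z^5 - 9*z^4 + 7*z^3 + 105*z^2 - 152*z - 240) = (z - 2)*(z + 3)*(z^4 - 12*z^3 + 43*z^2 - 24*z - 80) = (z - 2)*(z + 1)*(z + 3)*(z^3 - 13*z^2 + 56*z - 80) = (z - 4)*(z - 2)*(z + 1)*(z + 3)*(z^2 - 9*z + 20) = (z - 5)*(z - 4)*(z - 2)*(z + 1)*(z + 3)*(z - 4)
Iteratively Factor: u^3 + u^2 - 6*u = (u)*(u^2 + u - 6) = u*(u - 2)*(u + 3)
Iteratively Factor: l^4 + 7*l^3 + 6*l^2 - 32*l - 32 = (l + 1)*(l^3 + 6*l^2 - 32) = (l - 2)*(l + 1)*(l^2 + 8*l + 16) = (l - 2)*(l + 1)*(l + 4)*(l + 4)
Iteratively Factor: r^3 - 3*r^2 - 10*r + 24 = (r + 3)*(r^2 - 6*r + 8) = (r - 4)*(r + 3)*(r - 2)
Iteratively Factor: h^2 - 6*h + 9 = (h - 3)*(h - 3)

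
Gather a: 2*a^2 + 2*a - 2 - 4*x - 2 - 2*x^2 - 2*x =2*a^2 + 2*a - 2*x^2 - 6*x - 4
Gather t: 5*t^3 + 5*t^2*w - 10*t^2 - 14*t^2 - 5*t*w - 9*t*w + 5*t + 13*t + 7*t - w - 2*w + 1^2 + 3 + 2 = 5*t^3 + t^2*(5*w - 24) + t*(25 - 14*w) - 3*w + 6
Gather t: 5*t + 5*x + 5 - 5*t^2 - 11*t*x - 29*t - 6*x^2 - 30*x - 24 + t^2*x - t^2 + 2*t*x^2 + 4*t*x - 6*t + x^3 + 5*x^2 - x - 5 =t^2*(x - 6) + t*(2*x^2 - 7*x - 30) + x^3 - x^2 - 26*x - 24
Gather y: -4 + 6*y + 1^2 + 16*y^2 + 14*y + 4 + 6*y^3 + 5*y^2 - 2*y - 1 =6*y^3 + 21*y^2 + 18*y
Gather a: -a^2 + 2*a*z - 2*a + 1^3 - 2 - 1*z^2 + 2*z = -a^2 + a*(2*z - 2) - z^2 + 2*z - 1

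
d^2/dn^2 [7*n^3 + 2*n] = 42*n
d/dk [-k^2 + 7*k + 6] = 7 - 2*k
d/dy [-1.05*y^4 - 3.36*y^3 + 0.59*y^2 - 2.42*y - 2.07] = -4.2*y^3 - 10.08*y^2 + 1.18*y - 2.42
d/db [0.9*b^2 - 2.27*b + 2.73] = 1.8*b - 2.27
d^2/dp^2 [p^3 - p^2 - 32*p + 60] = 6*p - 2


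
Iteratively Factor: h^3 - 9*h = (h - 3)*(h^2 + 3*h) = (h - 3)*(h + 3)*(h)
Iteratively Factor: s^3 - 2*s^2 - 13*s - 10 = (s + 1)*(s^2 - 3*s - 10) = (s - 5)*(s + 1)*(s + 2)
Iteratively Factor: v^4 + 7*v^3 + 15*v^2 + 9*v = (v + 1)*(v^3 + 6*v^2 + 9*v) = (v + 1)*(v + 3)*(v^2 + 3*v) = v*(v + 1)*(v + 3)*(v + 3)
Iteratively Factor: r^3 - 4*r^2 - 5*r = (r + 1)*(r^2 - 5*r) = r*(r + 1)*(r - 5)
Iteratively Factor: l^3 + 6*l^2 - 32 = (l - 2)*(l^2 + 8*l + 16) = (l - 2)*(l + 4)*(l + 4)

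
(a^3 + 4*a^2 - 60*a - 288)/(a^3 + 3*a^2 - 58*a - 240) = (a + 6)/(a + 5)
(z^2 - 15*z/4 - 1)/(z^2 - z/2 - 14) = (4*z + 1)/(2*(2*z + 7))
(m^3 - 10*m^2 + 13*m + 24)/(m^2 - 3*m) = m - 7 - 8/m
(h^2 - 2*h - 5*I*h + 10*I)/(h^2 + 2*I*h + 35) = (h - 2)/(h + 7*I)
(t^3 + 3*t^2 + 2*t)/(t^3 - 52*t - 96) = t*(t + 1)/(t^2 - 2*t - 48)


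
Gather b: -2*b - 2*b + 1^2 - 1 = -4*b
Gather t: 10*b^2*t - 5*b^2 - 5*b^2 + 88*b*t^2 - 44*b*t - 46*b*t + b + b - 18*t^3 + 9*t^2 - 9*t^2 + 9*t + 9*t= -10*b^2 + 88*b*t^2 + 2*b - 18*t^3 + t*(10*b^2 - 90*b + 18)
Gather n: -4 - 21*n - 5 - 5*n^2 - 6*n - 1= -5*n^2 - 27*n - 10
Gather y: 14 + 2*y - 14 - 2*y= 0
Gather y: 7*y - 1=7*y - 1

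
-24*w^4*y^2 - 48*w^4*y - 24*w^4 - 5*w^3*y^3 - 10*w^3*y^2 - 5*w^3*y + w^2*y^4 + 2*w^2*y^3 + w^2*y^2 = (-8*w + y)*(3*w + y)*(w*y + w)^2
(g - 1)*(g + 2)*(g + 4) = g^3 + 5*g^2 + 2*g - 8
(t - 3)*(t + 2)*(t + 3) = t^3 + 2*t^2 - 9*t - 18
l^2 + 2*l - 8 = (l - 2)*(l + 4)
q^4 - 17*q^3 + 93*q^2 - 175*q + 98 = (q - 7)^2*(q - 2)*(q - 1)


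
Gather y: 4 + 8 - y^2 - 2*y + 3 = -y^2 - 2*y + 15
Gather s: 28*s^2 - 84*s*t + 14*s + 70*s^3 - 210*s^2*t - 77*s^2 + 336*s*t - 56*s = 70*s^3 + s^2*(-210*t - 49) + s*(252*t - 42)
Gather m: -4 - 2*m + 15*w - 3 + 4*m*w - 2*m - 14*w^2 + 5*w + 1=m*(4*w - 4) - 14*w^2 + 20*w - 6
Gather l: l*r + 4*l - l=l*(r + 3)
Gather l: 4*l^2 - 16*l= 4*l^2 - 16*l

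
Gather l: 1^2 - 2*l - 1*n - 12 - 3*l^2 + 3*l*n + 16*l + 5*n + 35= -3*l^2 + l*(3*n + 14) + 4*n + 24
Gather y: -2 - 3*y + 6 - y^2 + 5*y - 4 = -y^2 + 2*y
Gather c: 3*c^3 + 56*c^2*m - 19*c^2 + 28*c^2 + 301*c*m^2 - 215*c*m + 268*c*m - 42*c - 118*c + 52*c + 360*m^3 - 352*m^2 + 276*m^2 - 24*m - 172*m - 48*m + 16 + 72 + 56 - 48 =3*c^3 + c^2*(56*m + 9) + c*(301*m^2 + 53*m - 108) + 360*m^3 - 76*m^2 - 244*m + 96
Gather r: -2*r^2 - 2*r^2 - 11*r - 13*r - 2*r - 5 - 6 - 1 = -4*r^2 - 26*r - 12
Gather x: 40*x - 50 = 40*x - 50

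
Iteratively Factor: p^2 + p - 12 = (p - 3)*(p + 4)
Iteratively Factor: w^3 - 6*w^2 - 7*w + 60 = (w - 4)*(w^2 - 2*w - 15) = (w - 4)*(w + 3)*(w - 5)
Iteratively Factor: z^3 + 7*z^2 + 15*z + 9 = (z + 3)*(z^2 + 4*z + 3) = (z + 3)^2*(z + 1)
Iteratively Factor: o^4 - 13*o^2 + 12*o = (o + 4)*(o^3 - 4*o^2 + 3*o) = o*(o + 4)*(o^2 - 4*o + 3) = o*(o - 1)*(o + 4)*(o - 3)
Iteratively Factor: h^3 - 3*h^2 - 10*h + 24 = (h + 3)*(h^2 - 6*h + 8) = (h - 2)*(h + 3)*(h - 4)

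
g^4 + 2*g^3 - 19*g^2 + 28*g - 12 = (g - 2)*(g - 1)^2*(g + 6)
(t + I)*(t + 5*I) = t^2 + 6*I*t - 5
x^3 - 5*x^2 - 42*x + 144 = (x - 8)*(x - 3)*(x + 6)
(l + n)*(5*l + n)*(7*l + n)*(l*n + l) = 35*l^4*n + 35*l^4 + 47*l^3*n^2 + 47*l^3*n + 13*l^2*n^3 + 13*l^2*n^2 + l*n^4 + l*n^3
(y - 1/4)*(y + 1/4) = y^2 - 1/16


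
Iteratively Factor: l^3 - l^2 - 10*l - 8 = (l + 2)*(l^2 - 3*l - 4) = (l - 4)*(l + 2)*(l + 1)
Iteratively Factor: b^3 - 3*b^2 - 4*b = (b)*(b^2 - 3*b - 4) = b*(b - 4)*(b + 1)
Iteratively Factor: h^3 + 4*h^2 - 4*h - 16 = (h - 2)*(h^2 + 6*h + 8) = (h - 2)*(h + 2)*(h + 4)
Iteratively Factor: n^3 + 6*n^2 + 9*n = (n)*(n^2 + 6*n + 9) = n*(n + 3)*(n + 3)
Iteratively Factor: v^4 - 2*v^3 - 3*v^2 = (v)*(v^3 - 2*v^2 - 3*v) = v*(v + 1)*(v^2 - 3*v) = v*(v - 3)*(v + 1)*(v)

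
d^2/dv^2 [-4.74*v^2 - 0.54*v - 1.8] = -9.48000000000000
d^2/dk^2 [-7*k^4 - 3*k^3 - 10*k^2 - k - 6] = -84*k^2 - 18*k - 20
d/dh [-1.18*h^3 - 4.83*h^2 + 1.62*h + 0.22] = -3.54*h^2 - 9.66*h + 1.62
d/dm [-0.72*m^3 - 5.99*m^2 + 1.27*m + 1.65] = -2.16*m^2 - 11.98*m + 1.27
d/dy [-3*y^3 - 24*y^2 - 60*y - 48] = -9*y^2 - 48*y - 60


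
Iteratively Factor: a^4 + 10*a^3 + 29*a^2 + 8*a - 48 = (a + 3)*(a^3 + 7*a^2 + 8*a - 16) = (a + 3)*(a + 4)*(a^2 + 3*a - 4) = (a - 1)*(a + 3)*(a + 4)*(a + 4)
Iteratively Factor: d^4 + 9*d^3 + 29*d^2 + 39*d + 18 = (d + 3)*(d^3 + 6*d^2 + 11*d + 6) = (d + 2)*(d + 3)*(d^2 + 4*d + 3) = (d + 2)*(d + 3)^2*(d + 1)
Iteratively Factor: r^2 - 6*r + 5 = (r - 1)*(r - 5)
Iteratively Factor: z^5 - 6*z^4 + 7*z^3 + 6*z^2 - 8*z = (z - 2)*(z^4 - 4*z^3 - z^2 + 4*z) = (z - 4)*(z - 2)*(z^3 - z) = (z - 4)*(z - 2)*(z - 1)*(z^2 + z) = z*(z - 4)*(z - 2)*(z - 1)*(z + 1)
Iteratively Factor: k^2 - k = (k)*(k - 1)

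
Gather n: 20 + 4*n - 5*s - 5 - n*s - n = n*(3 - s) - 5*s + 15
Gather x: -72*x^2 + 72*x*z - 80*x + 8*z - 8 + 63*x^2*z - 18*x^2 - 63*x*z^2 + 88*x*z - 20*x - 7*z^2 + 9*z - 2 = x^2*(63*z - 90) + x*(-63*z^2 + 160*z - 100) - 7*z^2 + 17*z - 10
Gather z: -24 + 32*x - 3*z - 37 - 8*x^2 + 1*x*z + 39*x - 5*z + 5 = -8*x^2 + 71*x + z*(x - 8) - 56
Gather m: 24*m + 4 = 24*m + 4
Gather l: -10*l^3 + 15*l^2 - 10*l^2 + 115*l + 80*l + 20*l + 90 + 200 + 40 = -10*l^3 + 5*l^2 + 215*l + 330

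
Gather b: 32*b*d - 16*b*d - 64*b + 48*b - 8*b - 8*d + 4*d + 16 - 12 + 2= b*(16*d - 24) - 4*d + 6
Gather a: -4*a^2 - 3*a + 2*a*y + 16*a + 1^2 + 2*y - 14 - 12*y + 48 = -4*a^2 + a*(2*y + 13) - 10*y + 35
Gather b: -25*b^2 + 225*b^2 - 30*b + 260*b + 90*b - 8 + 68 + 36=200*b^2 + 320*b + 96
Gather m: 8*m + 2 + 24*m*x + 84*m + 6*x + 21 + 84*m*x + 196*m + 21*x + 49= m*(108*x + 288) + 27*x + 72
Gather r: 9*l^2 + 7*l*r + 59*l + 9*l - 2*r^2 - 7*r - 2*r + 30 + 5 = 9*l^2 + 68*l - 2*r^2 + r*(7*l - 9) + 35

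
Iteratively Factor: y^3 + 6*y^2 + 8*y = (y)*(y^2 + 6*y + 8) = y*(y + 2)*(y + 4)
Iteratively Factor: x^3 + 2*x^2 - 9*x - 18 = (x + 3)*(x^2 - x - 6) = (x - 3)*(x + 3)*(x + 2)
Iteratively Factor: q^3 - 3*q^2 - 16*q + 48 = (q + 4)*(q^2 - 7*q + 12) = (q - 3)*(q + 4)*(q - 4)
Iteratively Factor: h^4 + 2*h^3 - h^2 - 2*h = (h + 1)*(h^3 + h^2 - 2*h) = h*(h + 1)*(h^2 + h - 2) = h*(h + 1)*(h + 2)*(h - 1)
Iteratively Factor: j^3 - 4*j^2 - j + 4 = (j + 1)*(j^2 - 5*j + 4) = (j - 4)*(j + 1)*(j - 1)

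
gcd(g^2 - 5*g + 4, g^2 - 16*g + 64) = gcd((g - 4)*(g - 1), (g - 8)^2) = 1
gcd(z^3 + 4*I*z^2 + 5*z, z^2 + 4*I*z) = z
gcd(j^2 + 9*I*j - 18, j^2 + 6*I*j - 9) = j + 3*I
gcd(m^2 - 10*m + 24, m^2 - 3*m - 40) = 1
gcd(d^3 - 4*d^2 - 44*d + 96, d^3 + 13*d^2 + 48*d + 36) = d + 6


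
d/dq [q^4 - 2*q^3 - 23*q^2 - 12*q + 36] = 4*q^3 - 6*q^2 - 46*q - 12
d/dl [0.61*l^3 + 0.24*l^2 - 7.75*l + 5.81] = 1.83*l^2 + 0.48*l - 7.75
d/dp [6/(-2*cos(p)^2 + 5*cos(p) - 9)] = 6*(5 - 4*cos(p))*sin(p)/(-5*cos(p) + cos(2*p) + 10)^2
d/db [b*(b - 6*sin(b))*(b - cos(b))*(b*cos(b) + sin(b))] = -b^4*sin(b) + b^3*sin(2*b) + 5*b^3*cos(b) - 6*b^3*cos(2*b) + 3*b^2*sin(b) - 15*b^2*sin(2*b) + 3*b^2*cos(b)/2 - 5*b^2*cos(2*b)/2 + 9*b^2*cos(3*b)/2 - 3*b^2/2 + 3*b*sin(b)/2 - b*sin(2*b) + 15*b*sin(3*b)/2 + 6*b*cos(2*b) - 6*b + 3*cos(b)/2 - 3*cos(3*b)/2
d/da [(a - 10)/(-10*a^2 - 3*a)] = 10*(a^2 - 20*a - 3)/(a^2*(100*a^2 + 60*a + 9))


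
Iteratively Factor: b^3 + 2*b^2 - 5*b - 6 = (b - 2)*(b^2 + 4*b + 3) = (b - 2)*(b + 3)*(b + 1)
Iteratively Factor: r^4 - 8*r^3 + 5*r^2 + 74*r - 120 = (r + 3)*(r^3 - 11*r^2 + 38*r - 40) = (r - 5)*(r + 3)*(r^2 - 6*r + 8) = (r - 5)*(r - 2)*(r + 3)*(r - 4)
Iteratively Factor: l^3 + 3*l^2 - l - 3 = (l + 1)*(l^2 + 2*l - 3) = (l + 1)*(l + 3)*(l - 1)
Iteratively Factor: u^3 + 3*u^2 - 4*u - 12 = (u + 3)*(u^2 - 4) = (u - 2)*(u + 3)*(u + 2)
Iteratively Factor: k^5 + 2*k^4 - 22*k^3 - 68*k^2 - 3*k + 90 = (k - 5)*(k^4 + 7*k^3 + 13*k^2 - 3*k - 18) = (k - 5)*(k + 2)*(k^3 + 5*k^2 + 3*k - 9) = (k - 5)*(k + 2)*(k + 3)*(k^2 + 2*k - 3) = (k - 5)*(k - 1)*(k + 2)*(k + 3)*(k + 3)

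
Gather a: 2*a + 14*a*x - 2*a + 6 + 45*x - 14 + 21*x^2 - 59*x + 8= 14*a*x + 21*x^2 - 14*x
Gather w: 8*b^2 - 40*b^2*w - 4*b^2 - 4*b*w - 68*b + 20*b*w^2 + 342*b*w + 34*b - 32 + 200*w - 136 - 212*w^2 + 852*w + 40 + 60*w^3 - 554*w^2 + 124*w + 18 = 4*b^2 - 34*b + 60*w^3 + w^2*(20*b - 766) + w*(-40*b^2 + 338*b + 1176) - 110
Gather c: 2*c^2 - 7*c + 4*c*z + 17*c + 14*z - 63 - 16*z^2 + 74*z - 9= 2*c^2 + c*(4*z + 10) - 16*z^2 + 88*z - 72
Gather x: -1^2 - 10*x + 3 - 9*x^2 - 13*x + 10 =-9*x^2 - 23*x + 12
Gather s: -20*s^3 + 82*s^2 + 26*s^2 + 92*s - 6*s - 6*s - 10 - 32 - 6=-20*s^3 + 108*s^2 + 80*s - 48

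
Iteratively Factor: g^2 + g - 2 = (g - 1)*(g + 2)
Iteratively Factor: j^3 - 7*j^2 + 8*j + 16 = (j + 1)*(j^2 - 8*j + 16) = (j - 4)*(j + 1)*(j - 4)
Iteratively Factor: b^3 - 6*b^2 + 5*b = (b)*(b^2 - 6*b + 5) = b*(b - 5)*(b - 1)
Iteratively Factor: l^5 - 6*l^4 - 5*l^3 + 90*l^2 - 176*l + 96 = (l - 2)*(l^4 - 4*l^3 - 13*l^2 + 64*l - 48) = (l - 2)*(l - 1)*(l^3 - 3*l^2 - 16*l + 48) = (l - 3)*(l - 2)*(l - 1)*(l^2 - 16) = (l - 4)*(l - 3)*(l - 2)*(l - 1)*(l + 4)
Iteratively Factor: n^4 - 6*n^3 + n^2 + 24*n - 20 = (n - 5)*(n^3 - n^2 - 4*n + 4) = (n - 5)*(n - 1)*(n^2 - 4) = (n - 5)*(n - 2)*(n - 1)*(n + 2)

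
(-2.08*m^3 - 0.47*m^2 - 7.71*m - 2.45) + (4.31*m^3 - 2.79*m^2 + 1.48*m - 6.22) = 2.23*m^3 - 3.26*m^2 - 6.23*m - 8.67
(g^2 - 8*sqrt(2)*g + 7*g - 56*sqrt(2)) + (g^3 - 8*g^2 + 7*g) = g^3 - 7*g^2 - 8*sqrt(2)*g + 14*g - 56*sqrt(2)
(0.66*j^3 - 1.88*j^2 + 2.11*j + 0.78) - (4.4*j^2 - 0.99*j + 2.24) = 0.66*j^3 - 6.28*j^2 + 3.1*j - 1.46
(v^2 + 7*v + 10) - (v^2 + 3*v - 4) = 4*v + 14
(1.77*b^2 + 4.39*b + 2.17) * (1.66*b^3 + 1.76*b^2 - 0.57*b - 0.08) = 2.9382*b^5 + 10.4026*b^4 + 10.3197*b^3 + 1.1753*b^2 - 1.5881*b - 0.1736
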